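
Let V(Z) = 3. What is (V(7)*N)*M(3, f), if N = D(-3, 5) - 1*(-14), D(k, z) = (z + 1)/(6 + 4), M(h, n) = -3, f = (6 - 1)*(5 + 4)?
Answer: -657/5 ≈ -131.40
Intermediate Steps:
f = 45 (f = 5*9 = 45)
D(k, z) = 1/10 + z/10 (D(k, z) = (1 + z)/10 = (1 + z)*(1/10) = 1/10 + z/10)
N = 73/5 (N = (1/10 + (1/10)*5) - 1*(-14) = (1/10 + 1/2) + 14 = 3/5 + 14 = 73/5 ≈ 14.600)
(V(7)*N)*M(3, f) = (3*(73/5))*(-3) = (219/5)*(-3) = -657/5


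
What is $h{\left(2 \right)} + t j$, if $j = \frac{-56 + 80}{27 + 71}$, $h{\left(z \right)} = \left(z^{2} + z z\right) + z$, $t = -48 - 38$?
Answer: $- \frac{542}{49} \approx -11.061$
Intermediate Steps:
$t = -86$
$h{\left(z \right)} = z + 2 z^{2}$ ($h{\left(z \right)} = \left(z^{2} + z^{2}\right) + z = 2 z^{2} + z = z + 2 z^{2}$)
$j = \frac{12}{49}$ ($j = \frac{24}{98} = 24 \cdot \frac{1}{98} = \frac{12}{49} \approx 0.2449$)
$h{\left(2 \right)} + t j = 2 \left(1 + 2 \cdot 2\right) - \frac{1032}{49} = 2 \left(1 + 4\right) - \frac{1032}{49} = 2 \cdot 5 - \frac{1032}{49} = 10 - \frac{1032}{49} = - \frac{542}{49}$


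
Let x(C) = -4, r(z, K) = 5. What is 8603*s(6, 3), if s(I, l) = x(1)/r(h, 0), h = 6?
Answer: -34412/5 ≈ -6882.4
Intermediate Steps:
s(I, l) = -⅘ (s(I, l) = -4/5 = -4*⅕ = -⅘)
8603*s(6, 3) = 8603*(-⅘) = -34412/5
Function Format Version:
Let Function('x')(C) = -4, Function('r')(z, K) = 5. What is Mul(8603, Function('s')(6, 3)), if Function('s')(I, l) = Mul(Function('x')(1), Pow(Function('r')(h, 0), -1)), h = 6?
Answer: Rational(-34412, 5) ≈ -6882.4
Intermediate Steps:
Function('s')(I, l) = Rational(-4, 5) (Function('s')(I, l) = Mul(-4, Pow(5, -1)) = Mul(-4, Rational(1, 5)) = Rational(-4, 5))
Mul(8603, Function('s')(6, 3)) = Mul(8603, Rational(-4, 5)) = Rational(-34412, 5)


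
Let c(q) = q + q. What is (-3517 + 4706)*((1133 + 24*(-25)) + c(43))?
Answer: 735991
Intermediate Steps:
c(q) = 2*q
(-3517 + 4706)*((1133 + 24*(-25)) + c(43)) = (-3517 + 4706)*((1133 + 24*(-25)) + 2*43) = 1189*((1133 - 600) + 86) = 1189*(533 + 86) = 1189*619 = 735991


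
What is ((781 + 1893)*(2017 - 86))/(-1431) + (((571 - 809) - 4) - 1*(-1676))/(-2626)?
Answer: -6780693649/1878903 ≈ -3608.9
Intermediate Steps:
((781 + 1893)*(2017 - 86))/(-1431) + (((571 - 809) - 4) - 1*(-1676))/(-2626) = (2674*1931)*(-1/1431) + ((-238 - 4) + 1676)*(-1/2626) = 5163494*(-1/1431) + (-242 + 1676)*(-1/2626) = -5163494/1431 + 1434*(-1/2626) = -5163494/1431 - 717/1313 = -6780693649/1878903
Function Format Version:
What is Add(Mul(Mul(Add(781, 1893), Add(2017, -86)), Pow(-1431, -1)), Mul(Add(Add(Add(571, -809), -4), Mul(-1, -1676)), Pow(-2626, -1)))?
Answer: Rational(-6780693649, 1878903) ≈ -3608.9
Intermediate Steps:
Add(Mul(Mul(Add(781, 1893), Add(2017, -86)), Pow(-1431, -1)), Mul(Add(Add(Add(571, -809), -4), Mul(-1, -1676)), Pow(-2626, -1))) = Add(Mul(Mul(2674, 1931), Rational(-1, 1431)), Mul(Add(Add(-238, -4), 1676), Rational(-1, 2626))) = Add(Mul(5163494, Rational(-1, 1431)), Mul(Add(-242, 1676), Rational(-1, 2626))) = Add(Rational(-5163494, 1431), Mul(1434, Rational(-1, 2626))) = Add(Rational(-5163494, 1431), Rational(-717, 1313)) = Rational(-6780693649, 1878903)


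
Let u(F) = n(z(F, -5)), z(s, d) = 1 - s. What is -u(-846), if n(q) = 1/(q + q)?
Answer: -1/1694 ≈ -0.00059032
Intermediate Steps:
n(q) = 1/(2*q)
u(F) = 1/(2*(1 - F))
-u(-846) = -(-1)/(-2 + 2*(-846)) = -(-1)/(-2 - 1692) = -(-1)/(-1694) = -(-1)*(-1)/1694 = -1*1/1694 = -1/1694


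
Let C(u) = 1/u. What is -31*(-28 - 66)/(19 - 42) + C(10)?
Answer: -29117/230 ≈ -126.60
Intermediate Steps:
C(u) = 1/u
-31*(-28 - 66)/(19 - 42) + C(10) = -31*(-28 - 66)/(19 - 42) + 1/10 = -(-2914)/(-23) + ⅒ = -(-2914)*(-1)/23 + ⅒ = -31*94/23 + ⅒ = -2914/23 + ⅒ = -29117/230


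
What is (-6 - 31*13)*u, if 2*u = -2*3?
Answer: 1227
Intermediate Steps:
u = -3 (u = (-2*3)/2 = (½)*(-6) = -3)
(-6 - 31*13)*u = (-6 - 31*13)*(-3) = (-6 - 403)*(-3) = -409*(-3) = 1227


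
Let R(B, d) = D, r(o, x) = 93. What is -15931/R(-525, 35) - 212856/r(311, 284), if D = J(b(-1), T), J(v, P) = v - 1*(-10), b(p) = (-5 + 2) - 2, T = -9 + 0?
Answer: -848621/155 ≈ -5475.0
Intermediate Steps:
T = -9
b(p) = -5 (b(p) = -3 - 2 = -5)
J(v, P) = 10 + v (J(v, P) = v + 10 = 10 + v)
D = 5 (D = 10 - 5 = 5)
R(B, d) = 5
-15931/R(-525, 35) - 212856/r(311, 284) = -15931/5 - 212856/93 = -15931*1/5 - 212856*1/93 = -15931/5 - 70952/31 = -848621/155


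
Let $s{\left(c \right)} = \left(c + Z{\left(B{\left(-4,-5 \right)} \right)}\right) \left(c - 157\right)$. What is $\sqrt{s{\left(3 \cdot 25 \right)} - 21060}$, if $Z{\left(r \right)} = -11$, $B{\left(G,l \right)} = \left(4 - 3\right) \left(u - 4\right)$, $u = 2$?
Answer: $2 i \sqrt{6577} \approx 162.2 i$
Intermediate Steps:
$B{\left(G,l \right)} = -2$ ($B{\left(G,l \right)} = \left(4 - 3\right) \left(2 - 4\right) = 1 \left(-2\right) = -2$)
$s{\left(c \right)} = \left(-157 + c\right) \left(-11 + c\right)$ ($s{\left(c \right)} = \left(c - 11\right) \left(c - 157\right) = \left(-11 + c\right) \left(-157 + c\right) = \left(-157 + c\right) \left(-11 + c\right)$)
$\sqrt{s{\left(3 \cdot 25 \right)} - 21060} = \sqrt{\left(1727 + \left(3 \cdot 25\right)^{2} - 168 \cdot 3 \cdot 25\right) - 21060} = \sqrt{\left(1727 + 75^{2} - 12600\right) - 21060} = \sqrt{\left(1727 + 5625 - 12600\right) - 21060} = \sqrt{-5248 - 21060} = \sqrt{-26308} = 2 i \sqrt{6577}$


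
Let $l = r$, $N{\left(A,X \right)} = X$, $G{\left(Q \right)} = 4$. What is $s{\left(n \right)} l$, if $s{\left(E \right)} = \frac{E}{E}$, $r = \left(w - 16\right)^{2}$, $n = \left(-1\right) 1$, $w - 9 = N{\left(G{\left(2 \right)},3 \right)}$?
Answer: $16$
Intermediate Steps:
$w = 12$ ($w = 9 + 3 = 12$)
$n = -1$
$r = 16$ ($r = \left(12 - 16\right)^{2} = \left(-4\right)^{2} = 16$)
$l = 16$
$s{\left(E \right)} = 1$
$s{\left(n \right)} l = 1 \cdot 16 = 16$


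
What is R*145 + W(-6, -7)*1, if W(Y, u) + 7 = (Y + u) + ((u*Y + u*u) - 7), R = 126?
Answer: 18334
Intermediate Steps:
W(Y, u) = -14 + Y + u + u² + Y*u (W(Y, u) = -7 + ((Y + u) + ((u*Y + u*u) - 7)) = -7 + ((Y + u) + ((Y*u + u²) - 7)) = -7 + ((Y + u) + ((u² + Y*u) - 7)) = -7 + ((Y + u) + (-7 + u² + Y*u)) = -7 + (-7 + Y + u + u² + Y*u) = -14 + Y + u + u² + Y*u)
R*145 + W(-6, -7)*1 = 126*145 + (-14 - 6 - 7 + (-7)² - 6*(-7))*1 = 18270 + (-14 - 6 - 7 + 49 + 42)*1 = 18270 + 64*1 = 18270 + 64 = 18334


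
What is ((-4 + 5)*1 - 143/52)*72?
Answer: -126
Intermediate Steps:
((-4 + 5)*1 - 143/52)*72 = (1*1 - 143*1/52)*72 = (1 - 11/4)*72 = -7/4*72 = -126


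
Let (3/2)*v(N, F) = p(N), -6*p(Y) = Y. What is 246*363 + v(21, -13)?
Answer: 267887/3 ≈ 89296.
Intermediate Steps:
p(Y) = -Y/6
v(N, F) = -N/9 (v(N, F) = 2*(-N/6)/3 = -N/9)
246*363 + v(21, -13) = 246*363 - ⅑*21 = 89298 - 7/3 = 267887/3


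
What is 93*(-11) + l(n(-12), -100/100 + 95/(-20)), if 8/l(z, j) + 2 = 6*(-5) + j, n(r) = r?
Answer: -154505/151 ≈ -1023.2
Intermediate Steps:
l(z, j) = 8/(-32 + j) (l(z, j) = 8/(-2 + (6*(-5) + j)) = 8/(-2 + (-30 + j)) = 8/(-32 + j))
93*(-11) + l(n(-12), -100/100 + 95/(-20)) = 93*(-11) + 8/(-32 + (-100/100 + 95/(-20))) = -1023 + 8/(-32 + (-100*1/100 + 95*(-1/20))) = -1023 + 8/(-32 + (-1 - 19/4)) = -1023 + 8/(-32 - 23/4) = -1023 + 8/(-151/4) = -1023 + 8*(-4/151) = -1023 - 32/151 = -154505/151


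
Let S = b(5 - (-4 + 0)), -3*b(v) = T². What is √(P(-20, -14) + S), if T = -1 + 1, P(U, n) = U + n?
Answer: I*√34 ≈ 5.8309*I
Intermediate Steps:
T = 0
b(v) = 0 (b(v) = -⅓*0² = -⅓*0 = 0)
S = 0
√(P(-20, -14) + S) = √((-20 - 14) + 0) = √(-34 + 0) = √(-34) = I*√34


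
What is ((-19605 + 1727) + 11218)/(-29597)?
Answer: 6660/29597 ≈ 0.22502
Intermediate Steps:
((-19605 + 1727) + 11218)/(-29597) = (-17878 + 11218)*(-1/29597) = -6660*(-1/29597) = 6660/29597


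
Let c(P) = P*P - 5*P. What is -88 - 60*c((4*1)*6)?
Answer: -27448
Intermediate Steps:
c(P) = P² - 5*P
-88 - 60*c((4*1)*6) = -88 - 60*(4*1)*6*(-5 + (4*1)*6) = -88 - 60*4*6*(-5 + 4*6) = -88 - 1440*(-5 + 24) = -88 - 1440*19 = -88 - 60*456 = -88 - 27360 = -27448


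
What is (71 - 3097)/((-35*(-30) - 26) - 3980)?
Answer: 1513/1478 ≈ 1.0237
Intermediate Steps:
(71 - 3097)/((-35*(-30) - 26) - 3980) = -3026/((1050 - 26) - 3980) = -3026/(1024 - 3980) = -3026/(-2956) = -3026*(-1/2956) = 1513/1478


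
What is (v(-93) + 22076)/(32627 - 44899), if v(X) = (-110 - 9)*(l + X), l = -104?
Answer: -45519/12272 ≈ -3.7092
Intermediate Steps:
v(X) = 12376 - 119*X (v(X) = (-110 - 9)*(-104 + X) = -119*(-104 + X) = 12376 - 119*X)
(v(-93) + 22076)/(32627 - 44899) = ((12376 - 119*(-93)) + 22076)/(32627 - 44899) = ((12376 + 11067) + 22076)/(-12272) = (23443 + 22076)*(-1/12272) = 45519*(-1/12272) = -45519/12272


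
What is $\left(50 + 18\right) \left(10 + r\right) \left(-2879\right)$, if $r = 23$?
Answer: $-6460476$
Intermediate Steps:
$\left(50 + 18\right) \left(10 + r\right) \left(-2879\right) = \left(50 + 18\right) \left(10 + 23\right) \left(-2879\right) = 68 \cdot 33 \left(-2879\right) = 2244 \left(-2879\right) = -6460476$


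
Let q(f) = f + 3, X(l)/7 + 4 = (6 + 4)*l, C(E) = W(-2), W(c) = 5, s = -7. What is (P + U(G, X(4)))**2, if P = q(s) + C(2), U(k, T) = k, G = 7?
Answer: 64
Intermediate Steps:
C(E) = 5
X(l) = -28 + 70*l (X(l) = -28 + 7*((6 + 4)*l) = -28 + 7*(10*l) = -28 + 70*l)
q(f) = 3 + f
P = 1 (P = (3 - 7) + 5 = -4 + 5 = 1)
(P + U(G, X(4)))**2 = (1 + 7)**2 = 8**2 = 64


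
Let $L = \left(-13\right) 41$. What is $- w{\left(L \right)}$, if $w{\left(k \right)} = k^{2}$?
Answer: $-284089$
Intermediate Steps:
$L = -533$
$- w{\left(L \right)} = - \left(-533\right)^{2} = \left(-1\right) 284089 = -284089$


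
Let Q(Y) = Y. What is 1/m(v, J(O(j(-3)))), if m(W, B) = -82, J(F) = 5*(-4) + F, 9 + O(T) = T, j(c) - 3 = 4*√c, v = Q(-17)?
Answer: -1/82 ≈ -0.012195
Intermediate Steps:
v = -17
j(c) = 3 + 4*√c
O(T) = -9 + T
J(F) = -20 + F
1/m(v, J(O(j(-3)))) = 1/(-82) = -1/82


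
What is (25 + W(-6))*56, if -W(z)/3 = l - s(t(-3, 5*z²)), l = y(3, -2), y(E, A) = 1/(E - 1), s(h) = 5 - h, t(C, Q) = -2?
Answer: 2492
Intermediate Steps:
y(E, A) = 1/(-1 + E)
l = ½ (l = 1/(-1 + 3) = 1/2 = ½ ≈ 0.50000)
W(z) = 39/2 (W(z) = -3*(½ - (5 - 1*(-2))) = -3*(½ - (5 + 2)) = -3*(½ - 1*7) = -3*(½ - 7) = -3*(-13/2) = 39/2)
(25 + W(-6))*56 = (25 + 39/2)*56 = (89/2)*56 = 2492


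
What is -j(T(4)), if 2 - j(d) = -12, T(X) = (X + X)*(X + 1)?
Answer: -14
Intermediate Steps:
T(X) = 2*X*(1 + X) (T(X) = (2*X)*(1 + X) = 2*X*(1 + X))
j(d) = 14 (j(d) = 2 - 1*(-12) = 2 + 12 = 14)
-j(T(4)) = -1*14 = -14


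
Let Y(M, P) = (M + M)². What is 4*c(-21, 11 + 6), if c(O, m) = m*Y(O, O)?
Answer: 119952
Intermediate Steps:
Y(M, P) = 4*M² (Y(M, P) = (2*M)² = 4*M²)
c(O, m) = 4*m*O² (c(O, m) = m*(4*O²) = 4*m*O²)
4*c(-21, 11 + 6) = 4*(4*(11 + 6)*(-21)²) = 4*(4*17*441) = 4*29988 = 119952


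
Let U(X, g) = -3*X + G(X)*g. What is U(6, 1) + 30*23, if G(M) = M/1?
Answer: 678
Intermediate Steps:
G(M) = M (G(M) = M*1 = M)
U(X, g) = -3*X + X*g
U(6, 1) + 30*23 = 6*(-3 + 1) + 30*23 = 6*(-2) + 690 = -12 + 690 = 678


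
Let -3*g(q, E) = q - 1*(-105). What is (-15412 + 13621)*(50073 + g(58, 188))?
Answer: -89583432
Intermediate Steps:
g(q, E) = -35 - q/3 (g(q, E) = -(q - 1*(-105))/3 = -(q + 105)/3 = -(105 + q)/3 = -35 - q/3)
(-15412 + 13621)*(50073 + g(58, 188)) = (-15412 + 13621)*(50073 + (-35 - 1/3*58)) = -1791*(50073 + (-35 - 58/3)) = -1791*(50073 - 163/3) = -1791*150056/3 = -89583432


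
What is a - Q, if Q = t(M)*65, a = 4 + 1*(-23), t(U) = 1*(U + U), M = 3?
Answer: -409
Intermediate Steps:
t(U) = 2*U (t(U) = 1*(2*U) = 2*U)
a = -19 (a = 4 - 23 = -19)
Q = 390 (Q = (2*3)*65 = 6*65 = 390)
a - Q = -19 - 1*390 = -19 - 390 = -409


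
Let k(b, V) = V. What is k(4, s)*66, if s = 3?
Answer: 198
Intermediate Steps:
k(4, s)*66 = 3*66 = 198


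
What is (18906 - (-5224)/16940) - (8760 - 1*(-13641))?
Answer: -14800019/4235 ≈ -3494.7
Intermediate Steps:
(18906 - (-5224)/16940) - (8760 - 1*(-13641)) = (18906 - (-5224)/16940) - (8760 + 13641) = (18906 - 1*(-1306/4235)) - 1*22401 = (18906 + 1306/4235) - 22401 = 80068216/4235 - 22401 = -14800019/4235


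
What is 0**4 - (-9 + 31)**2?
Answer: -484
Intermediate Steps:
0**4 - (-9 + 31)**2 = 0 - 1*22**2 = 0 - 1*484 = 0 - 484 = -484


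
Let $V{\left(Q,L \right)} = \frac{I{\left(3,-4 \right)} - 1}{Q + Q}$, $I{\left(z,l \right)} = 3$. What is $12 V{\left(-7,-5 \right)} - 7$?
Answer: $- \frac{61}{7} \approx -8.7143$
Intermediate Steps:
$V{\left(Q,L \right)} = \frac{1}{Q}$ ($V{\left(Q,L \right)} = \frac{3 - 1}{Q + Q} = \frac{2}{2 Q} = 2 \frac{1}{2 Q} = \frac{1}{Q}$)
$12 V{\left(-7,-5 \right)} - 7 = \frac{12}{-7} - 7 = 12 \left(- \frac{1}{7}\right) - 7 = - \frac{12}{7} - 7 = - \frac{61}{7}$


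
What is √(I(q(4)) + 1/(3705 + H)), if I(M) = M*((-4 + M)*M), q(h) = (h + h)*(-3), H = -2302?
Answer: I*√31746498949/1403 ≈ 127.0*I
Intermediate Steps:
q(h) = -6*h (q(h) = (2*h)*(-3) = -6*h)
I(M) = M²*(-4 + M) (I(M) = M*(M*(-4 + M)) = M²*(-4 + M))
√(I(q(4)) + 1/(3705 + H)) = √((-6*4)²*(-4 - 6*4) + 1/(3705 - 2302)) = √((-24)²*(-4 - 24) + 1/1403) = √(576*(-28) + 1/1403) = √(-16128 + 1/1403) = √(-22627583/1403) = I*√31746498949/1403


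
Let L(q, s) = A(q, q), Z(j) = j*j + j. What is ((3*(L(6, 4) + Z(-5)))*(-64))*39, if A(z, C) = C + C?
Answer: -239616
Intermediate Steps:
A(z, C) = 2*C
Z(j) = j + j² (Z(j) = j² + j = j + j²)
L(q, s) = 2*q
((3*(L(6, 4) + Z(-5)))*(-64))*39 = ((3*(2*6 - 5*(1 - 5)))*(-64))*39 = ((3*(12 - 5*(-4)))*(-64))*39 = ((3*(12 + 20))*(-64))*39 = ((3*32)*(-64))*39 = (96*(-64))*39 = -6144*39 = -239616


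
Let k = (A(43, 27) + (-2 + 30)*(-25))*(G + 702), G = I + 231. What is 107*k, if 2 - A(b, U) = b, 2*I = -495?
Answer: -108702477/2 ≈ -5.4351e+7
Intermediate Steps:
I = -495/2 (I = (½)*(-495) = -495/2 ≈ -247.50)
A(b, U) = 2 - b
G = -33/2 (G = -495/2 + 231 = -33/2 ≈ -16.500)
k = -1015911/2 (k = ((2 - 1*43) + (-2 + 30)*(-25))*(-33/2 + 702) = ((2 - 43) + 28*(-25))*(1371/2) = (-41 - 700)*(1371/2) = -741*1371/2 = -1015911/2 ≈ -5.0796e+5)
107*k = 107*(-1015911/2) = -108702477/2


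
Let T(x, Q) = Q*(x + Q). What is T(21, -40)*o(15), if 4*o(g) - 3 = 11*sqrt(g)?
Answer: 570 + 2090*sqrt(15) ≈ 8664.5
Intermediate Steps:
o(g) = 3/4 + 11*sqrt(g)/4 (o(g) = 3/4 + (11*sqrt(g))/4 = 3/4 + 11*sqrt(g)/4)
T(x, Q) = Q*(Q + x)
T(21, -40)*o(15) = (-40*(-40 + 21))*(3/4 + 11*sqrt(15)/4) = (-40*(-19))*(3/4 + 11*sqrt(15)/4) = 760*(3/4 + 11*sqrt(15)/4) = 570 + 2090*sqrt(15)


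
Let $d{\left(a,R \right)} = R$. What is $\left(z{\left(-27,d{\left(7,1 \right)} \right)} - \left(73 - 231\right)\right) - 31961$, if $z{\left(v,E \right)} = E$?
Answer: $-31802$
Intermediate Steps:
$\left(z{\left(-27,d{\left(7,1 \right)} \right)} - \left(73 - 231\right)\right) - 31961 = \left(1 - \left(73 - 231\right)\right) - 31961 = \left(1 - -158\right) - 31961 = \left(1 + 158\right) - 31961 = 159 - 31961 = -31802$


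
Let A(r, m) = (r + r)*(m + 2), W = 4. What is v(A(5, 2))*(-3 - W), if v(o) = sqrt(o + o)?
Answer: -28*sqrt(5) ≈ -62.610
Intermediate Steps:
A(r, m) = 2*r*(2 + m) (A(r, m) = (2*r)*(2 + m) = 2*r*(2 + m))
v(o) = sqrt(2)*sqrt(o) (v(o) = sqrt(2*o) = sqrt(2)*sqrt(o))
v(A(5, 2))*(-3 - W) = (sqrt(2)*sqrt(2*5*(2 + 2)))*(-3 - 1*4) = (sqrt(2)*sqrt(2*5*4))*(-3 - 4) = (sqrt(2)*sqrt(40))*(-7) = (sqrt(2)*(2*sqrt(10)))*(-7) = (4*sqrt(5))*(-7) = -28*sqrt(5)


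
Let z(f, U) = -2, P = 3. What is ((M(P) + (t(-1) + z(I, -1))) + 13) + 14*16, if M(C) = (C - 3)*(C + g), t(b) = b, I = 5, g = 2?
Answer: 234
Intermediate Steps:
M(C) = (-3 + C)*(2 + C) (M(C) = (C - 3)*(C + 2) = (-3 + C)*(2 + C))
((M(P) + (t(-1) + z(I, -1))) + 13) + 14*16 = (((-6 + 3² - 1*3) + (-1 - 2)) + 13) + 14*16 = (((-6 + 9 - 3) - 3) + 13) + 224 = ((0 - 3) + 13) + 224 = (-3 + 13) + 224 = 10 + 224 = 234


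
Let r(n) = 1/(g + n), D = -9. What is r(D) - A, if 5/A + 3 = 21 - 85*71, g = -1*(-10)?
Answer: 6022/6017 ≈ 1.0008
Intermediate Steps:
g = 10
r(n) = 1/(10 + n)
A = -5/6017 (A = 5/(-3 + (21 - 85*71)) = 5/(-3 + (21 - 6035)) = 5/(-3 - 6014) = 5/(-6017) = 5*(-1/6017) = -5/6017 ≈ -0.00083098)
r(D) - A = 1/(10 - 9) - 1*(-5/6017) = 1/1 + 5/6017 = 1 + 5/6017 = 6022/6017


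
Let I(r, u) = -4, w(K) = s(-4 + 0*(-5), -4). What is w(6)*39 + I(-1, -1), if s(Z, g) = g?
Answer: -160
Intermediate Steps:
w(K) = -4
w(6)*39 + I(-1, -1) = -4*39 - 4 = -156 - 4 = -160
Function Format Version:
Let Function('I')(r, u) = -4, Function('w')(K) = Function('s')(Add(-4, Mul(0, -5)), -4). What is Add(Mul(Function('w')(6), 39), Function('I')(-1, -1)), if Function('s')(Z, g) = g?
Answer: -160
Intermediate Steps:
Function('w')(K) = -4
Add(Mul(Function('w')(6), 39), Function('I')(-1, -1)) = Add(Mul(-4, 39), -4) = Add(-156, -4) = -160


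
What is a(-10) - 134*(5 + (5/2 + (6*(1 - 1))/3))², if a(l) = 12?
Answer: -15051/2 ≈ -7525.5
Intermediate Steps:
a(-10) - 134*(5 + (5/2 + (6*(1 - 1))/3))² = 12 - 134*(5 + (5/2 + (6*(1 - 1))/3))² = 12 - 134*(5 + (5*(½) + (6*0)*(⅓)))² = 12 - 134*(5 + (5/2 + 0*(⅓)))² = 12 - 134*(5 + (5/2 + 0))² = 12 - 134*(5 + 5/2)² = 12 - 134*(15/2)² = 12 - 134*225/4 = 12 - 15075/2 = -15051/2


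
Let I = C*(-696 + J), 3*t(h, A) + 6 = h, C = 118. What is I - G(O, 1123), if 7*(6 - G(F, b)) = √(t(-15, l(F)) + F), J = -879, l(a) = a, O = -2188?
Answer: -185856 + I*√2195/7 ≈ -1.8586e+5 + 6.693*I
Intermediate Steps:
t(h, A) = -2 + h/3
G(F, b) = 6 - √(-7 + F)/7 (G(F, b) = 6 - √((-2 + (⅓)*(-15)) + F)/7 = 6 - √((-2 - 5) + F)/7 = 6 - √(-7 + F)/7)
I = -185850 (I = 118*(-696 - 879) = 118*(-1575) = -185850)
I - G(O, 1123) = -185850 - (6 - √(-7 - 2188)/7) = -185850 - (6 - I*√2195/7) = -185850 + (-6 + I*√2195/7) = -185856 + I*√2195/7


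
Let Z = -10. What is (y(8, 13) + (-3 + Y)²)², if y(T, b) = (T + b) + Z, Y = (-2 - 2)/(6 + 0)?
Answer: 48400/81 ≈ 597.53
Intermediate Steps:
Y = -⅔ (Y = -4/6 = -4*⅙ = -⅔ ≈ -0.66667)
y(T, b) = -10 + T + b (y(T, b) = (T + b) - 10 = -10 + T + b)
(y(8, 13) + (-3 + Y)²)² = ((-10 + 8 + 13) + (-3 - ⅔)²)² = (11 + (-11/3)²)² = (11 + 121/9)² = (220/9)² = 48400/81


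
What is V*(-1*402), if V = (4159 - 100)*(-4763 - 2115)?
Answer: 11222956404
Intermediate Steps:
V = -27917802 (V = 4059*(-6878) = -27917802)
V*(-1*402) = -(-27917802)*402 = -27917802*(-402) = 11222956404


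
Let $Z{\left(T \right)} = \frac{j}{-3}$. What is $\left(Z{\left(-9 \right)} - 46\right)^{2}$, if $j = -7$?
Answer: $\frac{17161}{9} \approx 1906.8$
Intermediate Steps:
$Z{\left(T \right)} = \frac{7}{3}$ ($Z{\left(T \right)} = - \frac{7}{-3} = \left(-7\right) \left(- \frac{1}{3}\right) = \frac{7}{3}$)
$\left(Z{\left(-9 \right)} - 46\right)^{2} = \left(\frac{7}{3} - 46\right)^{2} = \left(- \frac{131}{3}\right)^{2} = \frac{17161}{9}$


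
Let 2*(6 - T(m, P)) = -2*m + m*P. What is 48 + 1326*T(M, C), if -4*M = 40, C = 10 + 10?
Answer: 127344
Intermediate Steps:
C = 20
M = -10 (M = -¼*40 = -10)
T(m, P) = 6 + m - P*m/2 (T(m, P) = 6 - (-2*m + m*P)/2 = 6 - (-2*m + P*m)/2 = 6 + (m - P*m/2) = 6 + m - P*m/2)
48 + 1326*T(M, C) = 48 + 1326*(6 - 10 - ½*20*(-10)) = 48 + 1326*(6 - 10 + 100) = 48 + 1326*96 = 48 + 127296 = 127344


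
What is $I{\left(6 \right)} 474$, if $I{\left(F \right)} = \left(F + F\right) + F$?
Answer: $8532$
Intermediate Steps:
$I{\left(F \right)} = 3 F$ ($I{\left(F \right)} = 2 F + F = 3 F$)
$I{\left(6 \right)} 474 = 3 \cdot 6 \cdot 474 = 18 \cdot 474 = 8532$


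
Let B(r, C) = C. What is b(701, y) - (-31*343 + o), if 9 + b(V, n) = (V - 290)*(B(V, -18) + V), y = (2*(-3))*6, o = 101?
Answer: 291236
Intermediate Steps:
y = -36 (y = -6*6 = -36)
b(V, n) = -9 + (-290 + V)*(-18 + V) (b(V, n) = -9 + (V - 290)*(-18 + V) = -9 + (-290 + V)*(-18 + V))
b(701, y) - (-31*343 + o) = (5211 + 701**2 - 308*701) - (-31*343 + 101) = (5211 + 491401 - 215908) - (-10633 + 101) = 280704 - 1*(-10532) = 280704 + 10532 = 291236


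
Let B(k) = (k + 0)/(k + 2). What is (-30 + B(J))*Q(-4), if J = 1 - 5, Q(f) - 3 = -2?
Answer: -28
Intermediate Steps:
Q(f) = 1 (Q(f) = 3 - 2 = 1)
J = -4
B(k) = k/(2 + k)
(-30 + B(J))*Q(-4) = (-30 - 4/(2 - 4))*1 = (-30 - 4/(-2))*1 = (-30 - 4*(-½))*1 = (-30 + 2)*1 = -28*1 = -28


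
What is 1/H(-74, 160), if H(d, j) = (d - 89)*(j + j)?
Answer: -1/52160 ≈ -1.9172e-5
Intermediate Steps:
H(d, j) = 2*j*(-89 + d) (H(d, j) = (-89 + d)*(2*j) = 2*j*(-89 + d))
1/H(-74, 160) = 1/(2*160*(-89 - 74)) = 1/(2*160*(-163)) = 1/(-52160) = -1/52160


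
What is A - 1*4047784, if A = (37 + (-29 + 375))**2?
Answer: -3901095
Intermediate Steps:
A = 146689 (A = (37 + 346)**2 = 383**2 = 146689)
A - 1*4047784 = 146689 - 1*4047784 = 146689 - 4047784 = -3901095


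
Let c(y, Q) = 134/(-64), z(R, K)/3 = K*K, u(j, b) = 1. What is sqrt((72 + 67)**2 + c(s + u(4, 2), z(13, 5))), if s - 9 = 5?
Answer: sqrt(1236410)/8 ≈ 138.99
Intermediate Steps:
s = 14 (s = 9 + 5 = 14)
z(R, K) = 3*K**2 (z(R, K) = 3*(K*K) = 3*K**2)
c(y, Q) = -67/32 (c(y, Q) = 134*(-1/64) = -67/32)
sqrt((72 + 67)**2 + c(s + u(4, 2), z(13, 5))) = sqrt((72 + 67)**2 - 67/32) = sqrt(139**2 - 67/32) = sqrt(19321 - 67/32) = sqrt(618205/32) = sqrt(1236410)/8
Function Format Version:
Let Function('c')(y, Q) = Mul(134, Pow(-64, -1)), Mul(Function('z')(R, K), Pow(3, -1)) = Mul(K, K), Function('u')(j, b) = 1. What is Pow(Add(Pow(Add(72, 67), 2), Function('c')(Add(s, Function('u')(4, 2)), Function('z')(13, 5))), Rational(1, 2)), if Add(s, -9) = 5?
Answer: Mul(Rational(1, 8), Pow(1236410, Rational(1, 2))) ≈ 138.99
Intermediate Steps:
s = 14 (s = Add(9, 5) = 14)
Function('z')(R, K) = Mul(3, Pow(K, 2)) (Function('z')(R, K) = Mul(3, Mul(K, K)) = Mul(3, Pow(K, 2)))
Function('c')(y, Q) = Rational(-67, 32) (Function('c')(y, Q) = Mul(134, Rational(-1, 64)) = Rational(-67, 32))
Pow(Add(Pow(Add(72, 67), 2), Function('c')(Add(s, Function('u')(4, 2)), Function('z')(13, 5))), Rational(1, 2)) = Pow(Add(Pow(Add(72, 67), 2), Rational(-67, 32)), Rational(1, 2)) = Pow(Add(Pow(139, 2), Rational(-67, 32)), Rational(1, 2)) = Pow(Add(19321, Rational(-67, 32)), Rational(1, 2)) = Pow(Rational(618205, 32), Rational(1, 2)) = Mul(Rational(1, 8), Pow(1236410, Rational(1, 2)))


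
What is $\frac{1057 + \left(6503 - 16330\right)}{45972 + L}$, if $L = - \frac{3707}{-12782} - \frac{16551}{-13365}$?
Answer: $- \frac{5044416300}{26443513801} \approx -0.19076$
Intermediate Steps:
$L = \frac{879121}{575190}$ ($L = \left(-3707\right) \left(- \frac{1}{12782}\right) - - \frac{613}{495} = \frac{337}{1162} + \frac{613}{495} = \frac{879121}{575190} \approx 1.5284$)
$\frac{1057 + \left(6503 - 16330\right)}{45972 + L} = \frac{1057 + \left(6503 - 16330\right)}{45972 + \frac{879121}{575190}} = \frac{1057 + \left(6503 - 16330\right)}{\frac{26443513801}{575190}} = \left(1057 - 9827\right) \frac{575190}{26443513801} = \left(-8770\right) \frac{575190}{26443513801} = - \frac{5044416300}{26443513801}$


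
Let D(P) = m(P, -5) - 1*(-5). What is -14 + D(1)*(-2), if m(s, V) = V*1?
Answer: -14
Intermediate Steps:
m(s, V) = V
D(P) = 0 (D(P) = -5 - 1*(-5) = -5 + 5 = 0)
-14 + D(1)*(-2) = -14 + 0*(-2) = -14 + 0 = -14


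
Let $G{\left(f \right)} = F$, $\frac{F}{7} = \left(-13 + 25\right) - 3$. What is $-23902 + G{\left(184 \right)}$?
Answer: $-23839$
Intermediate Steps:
$F = 63$ ($F = 7 \left(\left(-13 + 25\right) - 3\right) = 7 \left(12 - 3\right) = 7 \cdot 9 = 63$)
$G{\left(f \right)} = 63$
$-23902 + G{\left(184 \right)} = -23902 + 63 = -23839$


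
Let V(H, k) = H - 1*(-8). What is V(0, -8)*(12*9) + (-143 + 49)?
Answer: 770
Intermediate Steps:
V(H, k) = 8 + H (V(H, k) = H + 8 = 8 + H)
V(0, -8)*(12*9) + (-143 + 49) = (8 + 0)*(12*9) + (-143 + 49) = 8*108 - 94 = 864 - 94 = 770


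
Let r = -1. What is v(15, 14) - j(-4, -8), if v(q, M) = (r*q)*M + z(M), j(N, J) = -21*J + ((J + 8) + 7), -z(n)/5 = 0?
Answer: -385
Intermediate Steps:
z(n) = 0 (z(n) = -5*0 = 0)
j(N, J) = 15 - 20*J (j(N, J) = -21*J + ((8 + J) + 7) = -21*J + (15 + J) = 15 - 20*J)
v(q, M) = -M*q (v(q, M) = (-q)*M + 0 = -M*q + 0 = -M*q)
v(15, 14) - j(-4, -8) = -1*14*15 - (15 - 20*(-8)) = -210 - (15 + 160) = -210 - 1*175 = -210 - 175 = -385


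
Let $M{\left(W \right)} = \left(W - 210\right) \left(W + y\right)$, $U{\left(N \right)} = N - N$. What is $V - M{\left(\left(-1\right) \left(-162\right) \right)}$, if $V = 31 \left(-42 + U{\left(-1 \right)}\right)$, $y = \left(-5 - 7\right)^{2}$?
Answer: $13386$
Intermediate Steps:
$y = 144$ ($y = \left(-12\right)^{2} = 144$)
$U{\left(N \right)} = 0$
$M{\left(W \right)} = \left(-210 + W\right) \left(144 + W\right)$ ($M{\left(W \right)} = \left(W - 210\right) \left(W + 144\right) = \left(-210 + W\right) \left(144 + W\right)$)
$V = -1302$ ($V = 31 \left(-42 + 0\right) = 31 \left(-42\right) = -1302$)
$V - M{\left(\left(-1\right) \left(-162\right) \right)} = -1302 - \left(-30240 + \left(\left(-1\right) \left(-162\right)\right)^{2} - 66 \left(\left(-1\right) \left(-162\right)\right)\right) = -1302 - \left(-30240 + 162^{2} - 10692\right) = -1302 - \left(-30240 + 26244 - 10692\right) = -1302 - -14688 = -1302 + 14688 = 13386$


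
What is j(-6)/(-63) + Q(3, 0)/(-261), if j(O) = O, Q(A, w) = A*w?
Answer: 2/21 ≈ 0.095238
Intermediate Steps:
j(-6)/(-63) + Q(3, 0)/(-261) = -6/(-63) + (3*0)/(-261) = -6*(-1/63) + 0*(-1/261) = 2/21 + 0 = 2/21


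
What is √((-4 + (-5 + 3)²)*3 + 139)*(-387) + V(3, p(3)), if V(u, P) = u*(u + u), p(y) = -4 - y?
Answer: 18 - 387*√139 ≈ -4544.7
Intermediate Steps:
V(u, P) = 2*u² (V(u, P) = u*(2*u) = 2*u²)
√((-4 + (-5 + 3)²)*3 + 139)*(-387) + V(3, p(3)) = √((-4 + (-5 + 3)²)*3 + 139)*(-387) + 2*3² = √((-4 + (-2)²)*3 + 139)*(-387) + 2*9 = √((-4 + 4)*3 + 139)*(-387) + 18 = √(0*3 + 139)*(-387) + 18 = √(0 + 139)*(-387) + 18 = √139*(-387) + 18 = -387*√139 + 18 = 18 - 387*√139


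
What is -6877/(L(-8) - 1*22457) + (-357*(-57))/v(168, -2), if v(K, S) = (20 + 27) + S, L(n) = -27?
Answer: 50870709/112420 ≈ 452.51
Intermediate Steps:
v(K, S) = 47 + S
-6877/(L(-8) - 1*22457) + (-357*(-57))/v(168, -2) = -6877/(-27 - 1*22457) + (-357*(-57))/(47 - 2) = -6877/(-27 - 22457) + 20349/45 = -6877/(-22484) + 20349*(1/45) = -6877*(-1/22484) + 2261/5 = 6877/22484 + 2261/5 = 50870709/112420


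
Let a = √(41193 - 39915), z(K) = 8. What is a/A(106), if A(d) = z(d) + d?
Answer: √142/38 ≈ 0.31359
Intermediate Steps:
A(d) = 8 + d
a = 3*√142 (a = √1278 = 3*√142 ≈ 35.749)
a/A(106) = (3*√142)/(8 + 106) = (3*√142)/114 = (3*√142)*(1/114) = √142/38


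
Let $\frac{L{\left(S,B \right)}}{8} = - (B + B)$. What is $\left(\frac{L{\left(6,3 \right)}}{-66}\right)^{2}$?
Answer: $\frac{64}{121} \approx 0.52893$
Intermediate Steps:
$L{\left(S,B \right)} = - 16 B$ ($L{\left(S,B \right)} = 8 \left(- (B + B)\right) = 8 \left(- 2 B\right) = - 16 B$)
$\left(\frac{L{\left(6,3 \right)}}{-66}\right)^{2} = \left(\frac{\left(-16\right) 3}{-66}\right)^{2} = \left(\left(-48\right) \left(- \frac{1}{66}\right)\right)^{2} = \left(\frac{8}{11}\right)^{2} = \frac{64}{121}$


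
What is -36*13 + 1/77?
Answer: -36035/77 ≈ -467.99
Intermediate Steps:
-36*13 + 1/77 = -468 + 1/77 = -36035/77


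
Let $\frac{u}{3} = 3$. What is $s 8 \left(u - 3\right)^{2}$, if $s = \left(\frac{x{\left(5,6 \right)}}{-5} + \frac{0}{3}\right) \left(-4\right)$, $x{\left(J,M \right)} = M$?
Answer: $\frac{6912}{5} \approx 1382.4$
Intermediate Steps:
$u = 9$ ($u = 3 \cdot 3 = 9$)
$s = \frac{24}{5}$ ($s = \left(\frac{6}{-5} + \frac{0}{3}\right) \left(-4\right) = \left(6 \left(- \frac{1}{5}\right) + 0 \cdot \frac{1}{3}\right) \left(-4\right) = \left(- \frac{6}{5} + 0\right) \left(-4\right) = \left(- \frac{6}{5}\right) \left(-4\right) = \frac{24}{5} \approx 4.8$)
$s 8 \left(u - 3\right)^{2} = \frac{24}{5} \cdot 8 \left(9 - 3\right)^{2} = \frac{192 \cdot 6^{2}}{5} = \frac{192}{5} \cdot 36 = \frac{6912}{5}$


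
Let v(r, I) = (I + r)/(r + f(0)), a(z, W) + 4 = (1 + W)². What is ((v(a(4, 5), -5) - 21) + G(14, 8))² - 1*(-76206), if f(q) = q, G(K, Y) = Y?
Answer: 78186265/1024 ≈ 76354.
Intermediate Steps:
a(z, W) = -4 + (1 + W)²
v(r, I) = (I + r)/r (v(r, I) = (I + r)/(r + 0) = (I + r)/r)
((v(a(4, 5), -5) - 21) + G(14, 8))² - 1*(-76206) = (((-5 + (-4 + (1 + 5)²))/(-4 + (1 + 5)²) - 21) + 8)² - 1*(-76206) = (((-5 + (-4 + 6²))/(-4 + 6²) - 21) + 8)² + 76206 = (((-5 + (-4 + 36))/(-4 + 36) - 21) + 8)² + 76206 = (((-5 + 32)/32 - 21) + 8)² + 76206 = (((1/32)*27 - 21) + 8)² + 76206 = ((27/32 - 21) + 8)² + 76206 = (-645/32 + 8)² + 76206 = (-389/32)² + 76206 = 151321/1024 + 76206 = 78186265/1024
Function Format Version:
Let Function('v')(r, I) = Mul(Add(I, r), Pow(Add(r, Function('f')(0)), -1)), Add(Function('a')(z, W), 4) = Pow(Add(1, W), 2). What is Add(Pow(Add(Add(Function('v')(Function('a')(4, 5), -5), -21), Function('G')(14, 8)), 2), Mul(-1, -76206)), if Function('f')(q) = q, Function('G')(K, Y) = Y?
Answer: Rational(78186265, 1024) ≈ 76354.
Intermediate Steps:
Function('a')(z, W) = Add(-4, Pow(Add(1, W), 2))
Function('v')(r, I) = Mul(Pow(r, -1), Add(I, r)) (Function('v')(r, I) = Mul(Add(I, r), Pow(Add(r, 0), -1)) = Mul(Add(I, r), Pow(r, -1)) = Mul(Pow(r, -1), Add(I, r)))
Add(Pow(Add(Add(Function('v')(Function('a')(4, 5), -5), -21), Function('G')(14, 8)), 2), Mul(-1, -76206)) = Add(Pow(Add(Add(Mul(Pow(Add(-4, Pow(Add(1, 5), 2)), -1), Add(-5, Add(-4, Pow(Add(1, 5), 2)))), -21), 8), 2), Mul(-1, -76206)) = Add(Pow(Add(Add(Mul(Pow(Add(-4, Pow(6, 2)), -1), Add(-5, Add(-4, Pow(6, 2)))), -21), 8), 2), 76206) = Add(Pow(Add(Add(Mul(Pow(Add(-4, 36), -1), Add(-5, Add(-4, 36))), -21), 8), 2), 76206) = Add(Pow(Add(Add(Mul(Pow(32, -1), Add(-5, 32)), -21), 8), 2), 76206) = Add(Pow(Add(Add(Mul(Rational(1, 32), 27), -21), 8), 2), 76206) = Add(Pow(Add(Add(Rational(27, 32), -21), 8), 2), 76206) = Add(Pow(Add(Rational(-645, 32), 8), 2), 76206) = Add(Pow(Rational(-389, 32), 2), 76206) = Add(Rational(151321, 1024), 76206) = Rational(78186265, 1024)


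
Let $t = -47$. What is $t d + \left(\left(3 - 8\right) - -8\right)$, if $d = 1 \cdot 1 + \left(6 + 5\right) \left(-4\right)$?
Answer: $2024$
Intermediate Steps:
$d = -43$ ($d = 1 + 11 \left(-4\right) = 1 - 44 = -43$)
$t d + \left(\left(3 - 8\right) - -8\right) = \left(-47\right) \left(-43\right) + \left(\left(3 - 8\right) - -8\right) = 2021 + \left(\left(3 - 8\right) + 8\right) = 2021 + \left(-5 + 8\right) = 2021 + 3 = 2024$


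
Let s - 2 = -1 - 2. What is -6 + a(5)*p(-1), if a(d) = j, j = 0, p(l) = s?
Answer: -6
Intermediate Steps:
s = -1 (s = 2 + (-1 - 2) = 2 - 3 = -1)
p(l) = -1
a(d) = 0
-6 + a(5)*p(-1) = -6 + 0*(-1) = -6 + 0 = -6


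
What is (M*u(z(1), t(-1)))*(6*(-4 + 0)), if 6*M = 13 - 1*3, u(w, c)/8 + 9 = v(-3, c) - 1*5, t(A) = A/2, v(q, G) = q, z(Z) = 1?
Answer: 5440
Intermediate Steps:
t(A) = A/2 (t(A) = A*(½) = A/2)
u(w, c) = -136 (u(w, c) = -72 + 8*(-3 - 1*5) = -72 + 8*(-3 - 5) = -72 + 8*(-8) = -72 - 64 = -136)
M = 5/3 (M = (13 - 1*3)/6 = (13 - 3)/6 = (⅙)*10 = 5/3 ≈ 1.6667)
(M*u(z(1), t(-1)))*(6*(-4 + 0)) = ((5/3)*(-136))*(6*(-4 + 0)) = -1360*(-4) = -680/3*(-24) = 5440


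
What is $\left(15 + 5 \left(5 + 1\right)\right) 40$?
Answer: $1800$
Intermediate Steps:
$\left(15 + 5 \left(5 + 1\right)\right) 40 = \left(15 + 5 \cdot 6\right) 40 = \left(15 + 30\right) 40 = 45 \cdot 40 = 1800$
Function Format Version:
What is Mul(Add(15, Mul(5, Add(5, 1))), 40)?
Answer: 1800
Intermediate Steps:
Mul(Add(15, Mul(5, Add(5, 1))), 40) = Mul(Add(15, Mul(5, 6)), 40) = Mul(Add(15, 30), 40) = Mul(45, 40) = 1800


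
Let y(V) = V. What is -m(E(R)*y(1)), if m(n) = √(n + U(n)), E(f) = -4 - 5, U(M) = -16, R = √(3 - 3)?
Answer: -5*I ≈ -5.0*I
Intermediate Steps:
R = 0 (R = √0 = 0)
E(f) = -9
m(n) = √(-16 + n) (m(n) = √(n - 16) = √(-16 + n))
-m(E(R)*y(1)) = -√(-16 - 9*1) = -√(-16 - 9) = -√(-25) = -5*I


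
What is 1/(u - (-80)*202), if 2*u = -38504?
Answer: -1/3092 ≈ -0.00032342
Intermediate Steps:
u = -19252 (u = (1/2)*(-38504) = -19252)
1/(u - (-80)*202) = 1/(-19252 - (-80)*202) = 1/(-19252 - 1*(-16160)) = 1/(-19252 + 16160) = 1/(-3092) = -1/3092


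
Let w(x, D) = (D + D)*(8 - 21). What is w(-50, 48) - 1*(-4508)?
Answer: 3260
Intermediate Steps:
w(x, D) = -26*D (w(x, D) = (2*D)*(-13) = -26*D)
w(-50, 48) - 1*(-4508) = -26*48 - 1*(-4508) = -1248 + 4508 = 3260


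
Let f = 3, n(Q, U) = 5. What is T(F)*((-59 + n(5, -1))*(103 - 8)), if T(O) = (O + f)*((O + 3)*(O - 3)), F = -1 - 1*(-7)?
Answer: -1246590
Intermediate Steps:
F = 6 (F = -1 + 7 = 6)
T(O) = (3 + O)**2*(-3 + O) (T(O) = (O + 3)*((O + 3)*(O - 3)) = (3 + O)*((3 + O)*(-3 + O)) = (3 + O)*((-3 + O)*(3 + O)) = (3 + O)**2*(-3 + O))
T(F)*((-59 + n(5, -1))*(103 - 8)) = (-27 + 6**3 - 9*6 + 3*6**2)*((-59 + 5)*(103 - 8)) = (-27 + 216 - 54 + 3*36)*(-54*95) = (-27 + 216 - 54 + 108)*(-5130) = 243*(-5130) = -1246590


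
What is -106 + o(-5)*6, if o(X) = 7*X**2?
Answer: 944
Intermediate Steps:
-106 + o(-5)*6 = -106 + (7*(-5)**2)*6 = -106 + (7*25)*6 = -106 + 175*6 = -106 + 1050 = 944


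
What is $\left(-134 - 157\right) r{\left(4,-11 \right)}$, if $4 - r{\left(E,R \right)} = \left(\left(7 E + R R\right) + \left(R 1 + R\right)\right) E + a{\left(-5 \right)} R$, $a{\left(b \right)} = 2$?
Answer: $140262$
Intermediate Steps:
$r{\left(E,R \right)} = 4 - 2 R - E \left(R^{2} + 2 R + 7 E\right)$ ($r{\left(E,R \right)} = 4 - \left(\left(\left(7 E + R R\right) + \left(R 1 + R\right)\right) E + 2 R\right) = 4 - \left(\left(\left(7 E + R^{2}\right) + \left(R + R\right)\right) E + 2 R\right) = 4 - \left(\left(\left(R^{2} + 7 E\right) + 2 R\right) E + 2 R\right) = 4 - \left(\left(R^{2} + 2 R + 7 E\right) E + 2 R\right) = 4 - \left(E \left(R^{2} + 2 R + 7 E\right) + 2 R\right) = 4 - \left(2 R + E \left(R^{2} + 2 R + 7 E\right)\right) = 4 - 2 R - E \left(R^{2} + 2 R + 7 E\right)$)
$\left(-134 - 157\right) r{\left(4,-11 \right)} = \left(-134 - 157\right) \left(4 - 7 \cdot 4^{2} - -22 - 4 \left(-11\right)^{2} - 8 \left(-11\right)\right) = - 291 \left(4 - 112 + 22 - 4 \cdot 121 + 88\right) = - 291 \left(4 - 112 + 22 - 484 + 88\right) = \left(-291\right) \left(-482\right) = 140262$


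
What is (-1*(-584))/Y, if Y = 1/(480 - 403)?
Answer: 44968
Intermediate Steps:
Y = 1/77 ≈ 0.012987
(-1*(-584))/Y = (-1*(-584))/(1/77) = 584*77 = 44968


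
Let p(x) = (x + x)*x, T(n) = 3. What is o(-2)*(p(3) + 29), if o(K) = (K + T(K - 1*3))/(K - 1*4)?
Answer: -47/6 ≈ -7.8333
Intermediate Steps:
p(x) = 2*x² (p(x) = (2*x)*x = 2*x²)
o(K) = (3 + K)/(-4 + K) (o(K) = (K + 3)/(K - 1*4) = (3 + K)/(K - 4) = (3 + K)/(-4 + K))
o(-2)*(p(3) + 29) = ((3 - 2)/(-4 - 2))*(2*3² + 29) = (1/(-6))*(2*9 + 29) = (-⅙*1)*(18 + 29) = -⅙*47 = -47/6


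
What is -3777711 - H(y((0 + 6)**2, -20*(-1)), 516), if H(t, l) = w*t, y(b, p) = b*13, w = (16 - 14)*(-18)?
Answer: -3760863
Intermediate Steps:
w = -36 (w = 2*(-18) = -36)
y(b, p) = 13*b
H(t, l) = -36*t
-3777711 - H(y((0 + 6)**2, -20*(-1)), 516) = -3777711 - (-36)*13*(0 + 6)**2 = -3777711 - (-36)*13*6**2 = -3777711 - (-36)*13*36 = -3777711 - (-36)*468 = -3777711 - 1*(-16848) = -3777711 + 16848 = -3760863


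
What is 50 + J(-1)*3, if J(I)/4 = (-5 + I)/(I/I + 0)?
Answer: -22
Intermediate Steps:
J(I) = -20 + 4*I (J(I) = 4*((-5 + I)/(I/I + 0)) = 4*((-5 + I)/(1 + 0)) = 4*((-5 + I)/1) = 4*((-5 + I)*1) = 4*(-5 + I) = -20 + 4*I)
50 + J(-1)*3 = 50 + (-20 + 4*(-1))*3 = 50 + (-20 - 4)*3 = 50 - 24*3 = 50 - 72 = -22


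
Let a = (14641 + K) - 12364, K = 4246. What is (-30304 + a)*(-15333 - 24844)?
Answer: 955449237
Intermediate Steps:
a = 6523 (a = (14641 + 4246) - 12364 = 18887 - 12364 = 6523)
(-30304 + a)*(-15333 - 24844) = (-30304 + 6523)*(-15333 - 24844) = -23781*(-40177) = 955449237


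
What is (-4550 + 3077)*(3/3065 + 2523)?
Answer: -11390706054/3065 ≈ -3.7164e+6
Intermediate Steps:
(-4550 + 3077)*(3/3065 + 2523) = -1473*(3*(1/3065) + 2523) = -1473*(3/3065 + 2523) = -1473*7732998/3065 = -11390706054/3065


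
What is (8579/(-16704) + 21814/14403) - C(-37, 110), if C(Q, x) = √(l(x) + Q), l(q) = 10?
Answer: 80272573/80195904 - 3*I*√3 ≈ 1.001 - 5.1962*I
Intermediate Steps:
C(Q, x) = √(10 + Q)
(8579/(-16704) + 21814/14403) - C(-37, 110) = (8579/(-16704) + 21814/14403) - √(10 - 37) = (8579*(-1/16704) + 21814*(1/14403)) - √(-27) = (-8579/16704 + 21814/14403) - 3*I*√3 = 80272573/80195904 - 3*I*√3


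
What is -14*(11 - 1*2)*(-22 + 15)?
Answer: 882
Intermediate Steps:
-14*(11 - 1*2)*(-22 + 15) = -14*(11 - 2)*(-7) = -126*(-7) = -14*(-63) = 882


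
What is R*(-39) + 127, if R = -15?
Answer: 712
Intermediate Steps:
R*(-39) + 127 = -15*(-39) + 127 = 585 + 127 = 712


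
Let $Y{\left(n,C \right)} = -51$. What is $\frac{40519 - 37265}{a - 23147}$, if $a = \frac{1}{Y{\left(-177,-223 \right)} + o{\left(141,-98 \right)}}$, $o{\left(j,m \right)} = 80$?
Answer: $- \frac{47183}{335631} \approx -0.14058$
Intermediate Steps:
$a = \frac{1}{29}$ ($a = \frac{1}{-51 + 80} = \frac{1}{29} \approx 0.034483$)
$\frac{40519 - 37265}{a - 23147} = \frac{40519 - 37265}{\frac{1}{29} - 23147} = \frac{3254}{- \frac{671262}{29}} = 3254 \left(- \frac{29}{671262}\right) = - \frac{47183}{335631}$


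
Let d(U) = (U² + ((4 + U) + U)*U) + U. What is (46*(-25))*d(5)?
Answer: -115000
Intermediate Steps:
d(U) = U + U² + U*(4 + 2*U) (d(U) = (U² + (4 + 2*U)*U) + U = (U² + U*(4 + 2*U)) + U = U + U² + U*(4 + 2*U))
(46*(-25))*d(5) = (46*(-25))*(5*(5 + 3*5)) = -5750*(5 + 15) = -5750*20 = -1150*100 = -115000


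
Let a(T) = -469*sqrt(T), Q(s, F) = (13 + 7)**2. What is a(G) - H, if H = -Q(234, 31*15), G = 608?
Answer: 400 - 1876*sqrt(38) ≈ -11164.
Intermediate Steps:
Q(s, F) = 400 (Q(s, F) = 20**2 = 400)
H = -400 (H = -1*400 = -400)
a(G) - H = -1876*sqrt(38) - 1*(-400) = -1876*sqrt(38) + 400 = 400 - 1876*sqrt(38)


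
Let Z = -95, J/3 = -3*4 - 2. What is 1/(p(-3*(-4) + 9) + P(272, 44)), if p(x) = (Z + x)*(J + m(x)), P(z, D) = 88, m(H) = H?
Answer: 1/1642 ≈ 0.00060901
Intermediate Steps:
J = -42 (J = 3*(-3*4 - 2) = 3*(-12 - 2) = 3*(-14) = -42)
p(x) = (-95 + x)*(-42 + x)
1/(p(-3*(-4) + 9) + P(272, 44)) = 1/((3990 + (-3*(-4) + 9)**2 - 137*(-3*(-4) + 9)) + 88) = 1/((3990 + (12 + 9)**2 - 137*(12 + 9)) + 88) = 1/((3990 + 21**2 - 137*21) + 88) = 1/((3990 + 441 - 2877) + 88) = 1/(1554 + 88) = 1/1642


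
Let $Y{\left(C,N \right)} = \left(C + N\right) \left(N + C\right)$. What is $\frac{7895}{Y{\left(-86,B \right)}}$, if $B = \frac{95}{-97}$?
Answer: $\frac{74284055}{71182969} \approx 1.0436$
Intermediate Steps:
$B = - \frac{95}{97}$ ($B = 95 \left(- \frac{1}{97}\right) = - \frac{95}{97} \approx -0.97938$)
$Y{\left(C,N \right)} = \left(C + N\right)^{2}$ ($Y{\left(C,N \right)} = \left(C + N\right) \left(C + N\right) = \left(C + N\right)^{2}$)
$\frac{7895}{Y{\left(-86,B \right)}} = \frac{7895}{\left(-86 - \frac{95}{97}\right)^{2}} = \frac{7895}{\left(- \frac{8437}{97}\right)^{2}} = \frac{7895}{\frac{71182969}{9409}} = 7895 \cdot \frac{9409}{71182969} = \frac{74284055}{71182969}$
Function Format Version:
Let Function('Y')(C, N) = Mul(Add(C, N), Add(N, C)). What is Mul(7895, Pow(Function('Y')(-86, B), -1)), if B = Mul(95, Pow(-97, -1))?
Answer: Rational(74284055, 71182969) ≈ 1.0436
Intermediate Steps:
B = Rational(-95, 97) (B = Mul(95, Rational(-1, 97)) = Rational(-95, 97) ≈ -0.97938)
Function('Y')(C, N) = Pow(Add(C, N), 2) (Function('Y')(C, N) = Mul(Add(C, N), Add(C, N)) = Pow(Add(C, N), 2))
Mul(7895, Pow(Function('Y')(-86, B), -1)) = Mul(7895, Pow(Pow(Add(-86, Rational(-95, 97)), 2), -1)) = Mul(7895, Pow(Pow(Rational(-8437, 97), 2), -1)) = Mul(7895, Pow(Rational(71182969, 9409), -1)) = Mul(7895, Rational(9409, 71182969)) = Rational(74284055, 71182969)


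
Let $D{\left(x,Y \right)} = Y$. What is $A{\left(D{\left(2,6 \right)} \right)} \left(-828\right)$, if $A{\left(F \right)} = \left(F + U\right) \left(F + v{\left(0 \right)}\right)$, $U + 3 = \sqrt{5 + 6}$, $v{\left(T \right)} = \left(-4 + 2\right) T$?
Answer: $-14904 - 4968 \sqrt{11} \approx -31381.0$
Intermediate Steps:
$v{\left(T \right)} = - 2 T$
$U = -3 + \sqrt{11}$ ($U = -3 + \sqrt{5 + 6} = -3 + \sqrt{11} \approx 0.31662$)
$A{\left(F \right)} = F \left(-3 + F + \sqrt{11}\right)$ ($A{\left(F \right)} = \left(F - \left(3 - \sqrt{11}\right)\right) \left(F - 0\right) = \left(-3 + F + \sqrt{11}\right) \left(F + 0\right) = \left(-3 + F + \sqrt{11}\right) F = F \left(-3 + F + \sqrt{11}\right)$)
$A{\left(D{\left(2,6 \right)} \right)} \left(-828\right) = 6 \left(-3 + 6 + \sqrt{11}\right) \left(-828\right) = 6 \left(3 + \sqrt{11}\right) \left(-828\right) = \left(18 + 6 \sqrt{11}\right) \left(-828\right) = -14904 - 4968 \sqrt{11}$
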